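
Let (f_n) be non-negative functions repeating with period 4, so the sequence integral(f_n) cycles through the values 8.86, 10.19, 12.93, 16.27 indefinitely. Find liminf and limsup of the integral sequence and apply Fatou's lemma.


The sequence (integral(f_n)) is periodic with period 4, repeating the values 8.86, 10.19, 12.93, 16.27 indefinitely.
Step 1: For a periodic sequence, every tail (a_m, a_(m+1), ...) contains all 4 period values infinitely often.
Step 2: Hence inf of every tail = min of the period values = min(8.86, 10.19, 12.93, 16.27) = 8.86.
        liminf_n integral(f_n) = sup over m of (inf of tail from m) = 8.86.
Step 3: Similarly sup of every tail = max of the period values = 16.27.
        limsup_n integral(f_n) = 16.27.
Step 4: Fatou's lemma: integral(liminf_n f_n) <= liminf_n integral(f_n) = 8.86.
        So the integral of the pointwise liminf is at most 8.86.


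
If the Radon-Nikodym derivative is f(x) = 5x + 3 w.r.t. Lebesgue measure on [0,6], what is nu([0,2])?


nu(A) = integral_A (dnu/dmu) dmu = integral_0^2 (5x + 3) dx
Step 1: Antiderivative F(x) = (5/2)x^2 + 3x
Step 2: F(2) = (5/2)*2^2 + 3*2 = 10 + 6 = 16
Step 3: F(0) = (5/2)*0^2 + 3*0 = 0.0 + 0 = 0.0
Step 4: nu([0,2]) = F(2) - F(0) = 16 - 0.0 = 16


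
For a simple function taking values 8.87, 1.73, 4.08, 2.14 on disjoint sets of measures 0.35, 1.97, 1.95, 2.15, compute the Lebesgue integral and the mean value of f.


Step 1: Integral = sum(value_i * measure_i)
= 8.87*0.35 + 1.73*1.97 + 4.08*1.95 + 2.14*2.15
= 3.1045 + 3.4081 + 7.956 + 4.601
= 19.0696
Step 2: Total measure of domain = 0.35 + 1.97 + 1.95 + 2.15 = 6.42
Step 3: Average value = 19.0696 / 6.42 = 2.970343


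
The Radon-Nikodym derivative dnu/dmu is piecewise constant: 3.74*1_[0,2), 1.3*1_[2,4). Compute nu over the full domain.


Integrate each piece of the Radon-Nikodym derivative:
Step 1: integral_0^2 3.74 dx = 3.74*(2-0) = 3.74*2 = 7.48
Step 2: integral_2^4 1.3 dx = 1.3*(4-2) = 1.3*2 = 2.6
Total: 7.48 + 2.6 = 10.08


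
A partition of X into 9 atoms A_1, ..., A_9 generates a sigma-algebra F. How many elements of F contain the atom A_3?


Each element of F is a union of some subset S of the 9 atoms.
The element contains A_3 iff A_3 is in S.
So we count subsets S of {A_1,...,A_9} with A_3 in S: choose freely among the other 8 atoms.
Count = 2^(9-1) = 2^8 = 256.


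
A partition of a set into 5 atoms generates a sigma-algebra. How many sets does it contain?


Each element of the sigma-algebra is a union of some subset of the 5 atoms.
The number of such subsets is 2^5 = 32.


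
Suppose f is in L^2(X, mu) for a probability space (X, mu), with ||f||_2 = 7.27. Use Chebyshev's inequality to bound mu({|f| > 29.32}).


Chebyshev/Markov inequality: mu(|f| > eps) <= (||f||_p / eps)^p
Step 1: ||f||_2 / eps = 7.27 / 29.32 = 0.247954
Step 2: Raise to power p = 2:
  (0.247954)^2 = 0.061481
Step 3: Therefore mu(|f| > 29.32) <= 0.061481


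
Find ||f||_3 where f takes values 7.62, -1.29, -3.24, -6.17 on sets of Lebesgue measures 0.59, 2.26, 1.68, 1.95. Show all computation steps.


Step 1: Compute |f_i|^3 for each value:
  |7.62|^3 = 442.450728
  |-1.29|^3 = 2.146689
  |-3.24|^3 = 34.012224
  |-6.17|^3 = 234.885113
Step 2: Multiply by measures and sum:
  442.450728 * 0.59 = 261.04593
  2.146689 * 2.26 = 4.851517
  34.012224 * 1.68 = 57.140536
  234.885113 * 1.95 = 458.02597
Sum = 261.04593 + 4.851517 + 57.140536 + 458.02597 = 781.063953
Step 3: Take the p-th root:
||f||_3 = (781.063953)^(1/3) = 9.209348


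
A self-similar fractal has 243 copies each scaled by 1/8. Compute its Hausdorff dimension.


For a self-similar set with N copies scaled by 1/r:
dim_H = log(N)/log(r) = log(243)/log(8)
= 5.493061/2.079442
= 2.641604


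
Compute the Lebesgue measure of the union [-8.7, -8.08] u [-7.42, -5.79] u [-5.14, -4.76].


For pairwise disjoint intervals, m(union) = sum of lengths.
= (-8.08 - -8.7) + (-5.79 - -7.42) + (-4.76 - -5.14)
= 0.62 + 1.63 + 0.38
= 2.63


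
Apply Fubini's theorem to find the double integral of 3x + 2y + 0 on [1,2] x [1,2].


By Fubini, integrate in x first, then y.
Step 1: Fix y, integrate over x in [1,2]:
  integral(3x + 2y + 0, x=1..2)
  = 3*(2^2 - 1^2)/2 + (2y + 0)*(2 - 1)
  = 4.5 + (2y + 0)*1
  = 4.5 + 2y + 0
  = 4.5 + 2y
Step 2: Integrate over y in [1,2]:
  integral(4.5 + 2y, y=1..2)
  = 4.5*1 + 2*(2^2 - 1^2)/2
  = 4.5 + 3
  = 7.5


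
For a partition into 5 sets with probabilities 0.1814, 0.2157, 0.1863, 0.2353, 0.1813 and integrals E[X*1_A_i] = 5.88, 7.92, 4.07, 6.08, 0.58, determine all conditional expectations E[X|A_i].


For each cell A_i: E[X|A_i] = E[X*1_A_i] / P(A_i)
Step 1: E[X|A_1] = 5.88 / 0.1814 = 32.414553
Step 2: E[X|A_2] = 7.92 / 0.2157 = 36.717663
Step 3: E[X|A_3] = 4.07 / 0.1863 = 21.846484
Step 4: E[X|A_4] = 6.08 / 0.2353 = 25.839354
Step 5: E[X|A_5] = 0.58 / 0.1813 = 3.199117
Verification: E[X] = sum E[X*1_A_i] = 5.88 + 7.92 + 4.07 + 6.08 + 0.58 = 24.53


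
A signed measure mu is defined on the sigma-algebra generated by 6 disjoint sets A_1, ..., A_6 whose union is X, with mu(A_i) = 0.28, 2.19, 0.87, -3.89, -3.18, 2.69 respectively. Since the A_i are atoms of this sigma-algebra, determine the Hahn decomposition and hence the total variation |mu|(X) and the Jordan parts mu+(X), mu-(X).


Step 1: Every measurable set is a union of atoms (the cells / points), so a Hahn decomposition is
  obtained by grouping atoms by sign: P = union of atoms with mu > 0, N = union of the remaining atoms.
  Atoms in P (indices): 1, 2, 3, 6;  atoms in N (indices): 4, 5
  Positive values: 0.28, 2.19, 0.87, 2.69
  Negative values: -3.89, -3.18
Step 2: mu+(X) = mu(P) = sum of positive atom values = 6.03
Step 3: mu-(X) = -mu(N) = sum of |negative atom values| = 7.07
Step 4: |mu|(X) = mu+(X) + mu-(X) = 6.03 + 7.07 = 13.1


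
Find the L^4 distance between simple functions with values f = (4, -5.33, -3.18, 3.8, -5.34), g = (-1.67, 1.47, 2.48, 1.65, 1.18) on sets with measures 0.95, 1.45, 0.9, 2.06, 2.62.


Step 1: Compute differences f_i - g_i:
  4 - -1.67 = 5.67
  -5.33 - 1.47 = -6.8
  -3.18 - 2.48 = -5.66
  3.8 - 1.65 = 2.15
  -5.34 - 1.18 = -6.52
Step 2: Compute |diff|^4 * measure for each set:
  |5.67|^4 * 0.95 = 1033.551771 * 0.95 = 981.874183
  |-6.8|^4 * 1.45 = 2138.1376 * 1.45 = 3100.29952
  |-5.66|^4 * 0.9 = 1026.279667 * 0.9 = 923.651701
  |2.15|^4 * 2.06 = 21.367506 * 2.06 = 44.017063
  |-6.52|^4 * 2.62 = 1807.134108 * 2.62 = 4734.691363
Step 3: Sum = 9784.53383
Step 4: ||f-g||_4 = (9784.53383)^(1/4) = 9.945693


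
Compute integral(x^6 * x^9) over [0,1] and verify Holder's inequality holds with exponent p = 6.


Step 1: Exact integral of f*g = integral(x^15, 0, 1) = 1/16
     = 0.0625
Step 2: Holder bound with p=6, q=1.2:
  ||f||_p = (integral x^36 dx)^(1/6) = (1/37)^(1/6) = 0.547814
  ||g||_q = (integral x^10.8 dx)^(1/1.2) = (1/11.8)^(1/1.2) = 0.127869
Step 3: Holder bound = ||f||_p * ||g||_q = 0.547814 * 0.127869 = 0.070048
Verification: 0.0625 <= 0.070048 (Holder holds)


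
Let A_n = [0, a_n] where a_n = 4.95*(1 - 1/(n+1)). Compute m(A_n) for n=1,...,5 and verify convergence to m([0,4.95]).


By continuity of measure from below: if A_n increases to A, then m(A_n) -> m(A).
Here A = [0, 4.95], so m(A) = 4.95
Step 1: a_1 = 4.95*(1 - 1/2) = 2.475, m(A_1) = 2.475
Step 2: a_2 = 4.95*(1 - 1/3) = 3.3, m(A_2) = 3.3
Step 3: a_3 = 4.95*(1 - 1/4) = 3.7125, m(A_3) = 3.7125
Step 4: a_4 = 4.95*(1 - 1/5) = 3.96, m(A_4) = 3.96
Step 5: a_5 = 4.95*(1 - 1/6) = 4.125, m(A_5) = 4.125
Limit: m(A_n) -> m([0,4.95]) = 4.95


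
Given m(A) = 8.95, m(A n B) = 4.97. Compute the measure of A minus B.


m(A \ B) = m(A) - m(A n B)
= 8.95 - 4.97
= 3.98


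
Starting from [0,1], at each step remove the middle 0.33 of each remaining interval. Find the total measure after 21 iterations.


Step 1: At each step, fraction remaining = 1 - 0.33 = 0.67
Step 2: After 21 steps, measure = (0.67)^21
Result = 2.226234e-04


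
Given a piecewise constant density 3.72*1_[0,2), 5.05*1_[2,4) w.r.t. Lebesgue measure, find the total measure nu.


Integrate each piece of the Radon-Nikodym derivative:
Step 1: integral_0^2 3.72 dx = 3.72*(2-0) = 3.72*2 = 7.44
Step 2: integral_2^4 5.05 dx = 5.05*(4-2) = 5.05*2 = 10.1
Total: 7.44 + 10.1 = 17.54


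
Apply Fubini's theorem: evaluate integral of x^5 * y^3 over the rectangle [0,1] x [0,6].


By Fubini's theorem, the double integral factors as a product of single integrals:
Step 1: integral_0^1 x^5 dx = [x^6/6] from 0 to 1
     = 1^6/6 = 0.166667
Step 2: integral_0^6 y^3 dy = [y^4/4] from 0 to 6
     = 6^4/4 = 324
Step 3: Double integral = 0.166667 * 324 = 54


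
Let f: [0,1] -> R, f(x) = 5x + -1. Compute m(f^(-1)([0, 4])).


f^(-1)([0, 4]) = {x : 0 <= 5x + -1 <= 4}
Solving: (0 - -1)/5 <= x <= (4 - -1)/5
= [0.2, 1]
Intersecting with [0,1]: [0.2, 1]
Measure = 1 - 0.2 = 0.8


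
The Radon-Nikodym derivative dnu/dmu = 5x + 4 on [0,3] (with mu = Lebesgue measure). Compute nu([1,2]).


nu(A) = integral_A (dnu/dmu) dmu = integral_1^2 (5x + 4) dx
Step 1: Antiderivative F(x) = (5/2)x^2 + 4x
Step 2: F(2) = (5/2)*2^2 + 4*2 = 10 + 8 = 18
Step 3: F(1) = (5/2)*1^2 + 4*1 = 2.5 + 4 = 6.5
Step 4: nu([1,2]) = F(2) - F(1) = 18 - 6.5 = 11.5


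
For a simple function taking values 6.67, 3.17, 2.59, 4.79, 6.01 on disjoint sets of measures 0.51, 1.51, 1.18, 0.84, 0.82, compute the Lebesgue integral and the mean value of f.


Step 1: Integral = sum(value_i * measure_i)
= 6.67*0.51 + 3.17*1.51 + 2.59*1.18 + 4.79*0.84 + 6.01*0.82
= 3.4017 + 4.7867 + 3.0562 + 4.0236 + 4.9282
= 20.1964
Step 2: Total measure of domain = 0.51 + 1.51 + 1.18 + 0.84 + 0.82 = 4.86
Step 3: Average value = 20.1964 / 4.86 = 4.155638


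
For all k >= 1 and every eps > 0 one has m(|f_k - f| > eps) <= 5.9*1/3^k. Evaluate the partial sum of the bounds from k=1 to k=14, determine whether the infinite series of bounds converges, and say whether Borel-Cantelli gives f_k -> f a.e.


Step 1: List the terms 5.9*1/3^k for k = 1 to 14:
  k=1: 1.966667
  k=2: 0.655556
  k=3: 0.218519
  k=4: 0.07284
  k=5: 0.02428
  k=6: 0.008093
  k=7: 0.002698
  k=8: 8.992532e-04
  k=9: 2.997511e-04
  k=10: 9.991702e-05
  k=11: 3.330567e-05
  k=12: 1.110189e-05
  k=13: 3.700630e-06
  k=14: 1.233543e-06
Step 2: Partial sum = 1.966667 + 0.655556 + 0.218519 + 0.07284 + 0.02428 + 0.008093 + 0.002698 + 8.992532e-04 + 2.997511e-04 + 9.991702e-05 + 3.330567e-05 + 1.110189e-05 + 3.700630e-06 + 1.233543e-06
     = 2.949999
Step 3: The full series sum_(k>=1) 5.9*1/3^k converges (geometric series with ratio 1/3 < 1; a constant multiple of a convergent series converges).
Step 4: Fix eps > 0. Since sum_k m(|f_k - f| > eps) < infinity, the Borel-Cantelli lemma gives
        m(limsup_k {|f_k - f| > eps}) = 0, i.e. for a.e. x, |f_k(x) - f(x)| <= eps for all large k.
        Applying this with eps = 1/j for j = 1, 2, ... and intersecting the countably many full-measure sets,
        for a.e. x we get limsup_k |f_k(x) - f(x)| <= 1/j for every j, hence f_k -> f almost everywhere.
Conclusion: series converges; Borel-Cantelli yields f_k -> f a.e.


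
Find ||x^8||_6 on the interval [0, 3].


Step 1: ||f||_6 = (integral_0^3 |x^8|^6 dx)^(1/6)
     = (integral_0^3 x^48 dx)^(1/6)
Step 2: integral_0^3 x^48 dx = [x^49/(49)] from 0 to 3 = 3^49/49
     = 239299329230617529590083/49 = 4.883660e+21
Step 3: ||f||_6 = (4.883660e+21)^(1/6) = 4118.991542


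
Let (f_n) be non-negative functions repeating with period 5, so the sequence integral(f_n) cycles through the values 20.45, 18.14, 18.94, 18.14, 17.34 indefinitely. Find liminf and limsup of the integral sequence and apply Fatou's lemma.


The sequence (integral(f_n)) is periodic with period 5, repeating the values 20.45, 18.14, 18.94, 18.14, 17.34 indefinitely.
Step 1: For a periodic sequence, every tail (a_m, a_(m+1), ...) contains all 5 period values infinitely often.
Step 2: Hence inf of every tail = min of the period values = min(20.45, 18.14, 18.94, 18.14, 17.34) = 17.34.
        liminf_n integral(f_n) = sup over m of (inf of tail from m) = 17.34.
Step 3: Similarly sup of every tail = max of the period values = 20.45.
        limsup_n integral(f_n) = 20.45.
Step 4: Fatou's lemma: integral(liminf_n f_n) <= liminf_n integral(f_n) = 17.34.
        So the integral of the pointwise liminf is at most 17.34.


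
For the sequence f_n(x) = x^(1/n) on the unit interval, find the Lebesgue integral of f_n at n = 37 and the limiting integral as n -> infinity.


At n = 37: f_37(x) = x^(1/37).
Step 1: integral(x^(1/37), 0, 1) = [x^(1/37+1) / (1/37+1)] from 0 to 1
     = 1 / (1/37 + 1) = 1 / ((37+1)/37) = 37/(37+1)
     = 37/38 = 0.973684
Step 2: As n -> infinity, f_n(x) = x^(1/n) -> 1 for x in (0,1], and f_n is increasing in n.
By MCT, lim_n integral(f_n) = integral(lim_n f_n) = integral(1, 0, 1) = 1.
Step 3: Verify convergence: 37/38 = 0.973684 -> 1


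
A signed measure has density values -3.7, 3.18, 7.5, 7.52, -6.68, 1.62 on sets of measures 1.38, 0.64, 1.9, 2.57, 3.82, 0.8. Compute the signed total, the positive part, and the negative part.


Step 1: Compute signed measure on each set:
  Set 1: -3.7 * 1.38 = -5.106
  Set 2: 3.18 * 0.64 = 2.0352
  Set 3: 7.5 * 1.9 = 14.25
  Set 4: 7.52 * 2.57 = 19.3264
  Set 5: -6.68 * 3.82 = -25.5176
  Set 6: 1.62 * 0.8 = 1.296
Step 2: Total signed measure = (-5.106) + (2.0352) + (14.25) + (19.3264) + (-25.5176) + (1.296)
     = 6.284
Step 3: Positive part mu+(X) = sum of positive contributions = 36.9076
Step 4: Negative part mu-(X) = |sum of negative contributions| = 30.6236


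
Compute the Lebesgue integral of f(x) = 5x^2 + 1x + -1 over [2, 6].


The Lebesgue integral of a Riemann-integrable function agrees with the Riemann integral.
Antiderivative F(x) = (5/3)x^3 + (1/2)x^2 + -1x
F(6) = (5/3)*6^3 + (1/2)*6^2 + -1*6
     = (5/3)*216 + (1/2)*36 + -1*6
     = 360 + 18 + -6
     = 372
F(2) = 13.333333
Integral = F(6) - F(2) = 372 - 13.333333 = 358.666667


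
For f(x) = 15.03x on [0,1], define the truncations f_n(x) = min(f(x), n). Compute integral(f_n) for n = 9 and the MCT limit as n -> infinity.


f(x) = 15.03x on [0,1]; f_n(x) = min(15.03x, n). At n = 9:
Step 1: f(x) reaches 9 at x = 9/15.03 = 0.598802
Step 2: integral(f_9) = integral(15.03x, 0, 0.598802) + integral(9, 0.598802, 1)
       = 15.03*0.598802^2/2 + 9*(1 - 0.598802)
       = 2.694611 + 3.610778
       = 6.305389
Step 3: As n -> infinity, f_n increases to f, so by MCT integral(f_n) -> integral(f) = 15.03/2 = 7.515.
Convergence: integral(f_9) = 6.305389 -> 7.515 as n -> infinity


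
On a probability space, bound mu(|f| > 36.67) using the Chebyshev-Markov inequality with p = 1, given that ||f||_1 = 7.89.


Chebyshev/Markov inequality: mu(|f| > eps) <= (||f||_p / eps)^p
Step 1: ||f||_1 / eps = 7.89 / 36.67 = 0.215162
Step 2: Raise to power p = 1:
  (0.215162)^1 = 0.215162
Step 3: Therefore mu(|f| > 36.67) <= 0.215162


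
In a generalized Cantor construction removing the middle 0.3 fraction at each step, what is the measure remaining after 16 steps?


Step 1: At each step, fraction remaining = 1 - 0.3 = 0.7
Step 2: After 16 steps, measure = (0.7)^16
Result = 0.003323


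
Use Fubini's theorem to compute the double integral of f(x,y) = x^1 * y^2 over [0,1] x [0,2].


By Fubini's theorem, the double integral factors as a product of single integrals:
Step 1: integral_0^1 x^1 dx = [x^2/2] from 0 to 1
     = 1^2/2 = 0.5
Step 2: integral_0^2 y^2 dy = [y^3/3] from 0 to 2
     = 2^3/3 = 2.666667
Step 3: Double integral = 0.5 * 2.666667 = 1.333333


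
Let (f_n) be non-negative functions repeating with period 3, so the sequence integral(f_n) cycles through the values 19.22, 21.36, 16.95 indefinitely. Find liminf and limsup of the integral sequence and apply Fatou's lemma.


The sequence (integral(f_n)) is periodic with period 3, repeating the values 19.22, 21.36, 16.95 indefinitely.
Step 1: For a periodic sequence, every tail (a_m, a_(m+1), ...) contains all 3 period values infinitely often.
Step 2: Hence inf of every tail = min of the period values = min(19.22, 21.36, 16.95) = 16.95.
        liminf_n integral(f_n) = sup over m of (inf of tail from m) = 16.95.
Step 3: Similarly sup of every tail = max of the period values = 21.36.
        limsup_n integral(f_n) = 21.36.
Step 4: Fatou's lemma: integral(liminf_n f_n) <= liminf_n integral(f_n) = 16.95.
        So the integral of the pointwise liminf is at most 16.95.


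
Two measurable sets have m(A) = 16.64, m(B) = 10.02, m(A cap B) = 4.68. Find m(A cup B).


By inclusion-exclusion: m(A u B) = m(A) + m(B) - m(A n B)
= 16.64 + 10.02 - 4.68
= 21.98


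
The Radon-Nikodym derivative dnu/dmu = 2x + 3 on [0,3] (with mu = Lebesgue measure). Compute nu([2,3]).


nu(A) = integral_A (dnu/dmu) dmu = integral_2^3 (2x + 3) dx
Step 1: Antiderivative F(x) = (2/2)x^2 + 3x
Step 2: F(3) = (2/2)*3^2 + 3*3 = 9 + 9 = 18
Step 3: F(2) = (2/2)*2^2 + 3*2 = 4 + 6 = 10
Step 4: nu([2,3]) = F(3) - F(2) = 18 - 10 = 8


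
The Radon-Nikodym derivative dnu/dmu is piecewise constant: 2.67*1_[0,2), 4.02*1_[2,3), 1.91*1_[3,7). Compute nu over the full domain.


Integrate each piece of the Radon-Nikodym derivative:
Step 1: integral_0^2 2.67 dx = 2.67*(2-0) = 2.67*2 = 5.34
Step 2: integral_2^3 4.02 dx = 4.02*(3-2) = 4.02*1 = 4.02
Step 3: integral_3^7 1.91 dx = 1.91*(7-3) = 1.91*4 = 7.64
Total: 5.34 + 4.02 + 7.64 = 17


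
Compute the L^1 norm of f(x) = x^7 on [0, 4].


Step 1: ||f||_1 = (integral_0^4 |x^7|^1 dx)^(1/1)
     = (integral_0^4 x^7 dx)^(1/1)
Step 2: integral_0^4 x^7 dx = [x^8/(8)] from 0 to 4 = 4^8/8
     = 65536/8 = 8192
Step 3: ||f||_1 = (8192)^(1/1) = 8192


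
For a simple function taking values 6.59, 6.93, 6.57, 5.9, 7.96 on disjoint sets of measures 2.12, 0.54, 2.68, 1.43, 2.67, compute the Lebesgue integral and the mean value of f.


Step 1: Integral = sum(value_i * measure_i)
= 6.59*2.12 + 6.93*0.54 + 6.57*2.68 + 5.9*1.43 + 7.96*2.67
= 13.9708 + 3.7422 + 17.6076 + 8.437 + 21.2532
= 65.0108
Step 2: Total measure of domain = 2.12 + 0.54 + 2.68 + 1.43 + 2.67 = 9.44
Step 3: Average value = 65.0108 / 9.44 = 6.886737


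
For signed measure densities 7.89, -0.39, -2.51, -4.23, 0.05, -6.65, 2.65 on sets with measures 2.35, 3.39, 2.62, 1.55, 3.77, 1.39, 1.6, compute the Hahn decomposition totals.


Step 1: Compute signed measure on each set:
  Set 1: 7.89 * 2.35 = 18.5415
  Set 2: -0.39 * 3.39 = -1.3221
  Set 3: -2.51 * 2.62 = -6.5762
  Set 4: -4.23 * 1.55 = -6.5565
  Set 5: 0.05 * 3.77 = 0.1885
  Set 6: -6.65 * 1.39 = -9.2435
  Set 7: 2.65 * 1.6 = 4.24
Step 2: Total signed measure = (18.5415) + (-1.3221) + (-6.5762) + (-6.5565) + (0.1885) + (-9.2435) + (4.24)
     = -0.7283
Step 3: Positive part mu+(X) = sum of positive contributions = 22.97
Step 4: Negative part mu-(X) = |sum of negative contributions| = 23.6983


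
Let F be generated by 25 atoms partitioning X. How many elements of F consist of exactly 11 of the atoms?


Each element of F is a union of some subset of the 25 atoms.
Elements that are unions of exactly 11 atoms correspond to 11-element subsets of the 25 atoms.
Count = C(25, 11) = 25! / (11! * 14!) = 4457400.


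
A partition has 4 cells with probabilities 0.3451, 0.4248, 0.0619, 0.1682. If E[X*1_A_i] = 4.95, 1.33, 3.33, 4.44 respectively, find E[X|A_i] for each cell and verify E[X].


For each cell A_i: E[X|A_i] = E[X*1_A_i] / P(A_i)
Step 1: E[X|A_1] = 4.95 / 0.3451 = 14.343669
Step 2: E[X|A_2] = 1.33 / 0.4248 = 3.130885
Step 3: E[X|A_3] = 3.33 / 0.0619 = 53.796446
Step 4: E[X|A_4] = 4.44 / 0.1682 = 26.397146
Verification: E[X] = sum E[X*1_A_i] = 4.95 + 1.33 + 3.33 + 4.44 = 14.05


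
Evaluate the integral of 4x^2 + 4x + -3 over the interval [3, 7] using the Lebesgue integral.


The Lebesgue integral of a Riemann-integrable function agrees with the Riemann integral.
Antiderivative F(x) = (4/3)x^3 + (4/2)x^2 + -3x
F(7) = (4/3)*7^3 + (4/2)*7^2 + -3*7
     = (4/3)*343 + (4/2)*49 + -3*7
     = 457.333333 + 98 + -21
     = 534.333333
F(3) = 45
Integral = F(7) - F(3) = 534.333333 - 45 = 489.333333


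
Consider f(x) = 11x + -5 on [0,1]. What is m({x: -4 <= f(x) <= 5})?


f^(-1)([-4, 5]) = {x : -4 <= 11x + -5 <= 5}
Solving: (-4 - -5)/11 <= x <= (5 - -5)/11
= [0.090909, 0.909091]
Intersecting with [0,1]: [0.090909, 0.909091]
Measure = 0.909091 - 0.090909 = 0.818182


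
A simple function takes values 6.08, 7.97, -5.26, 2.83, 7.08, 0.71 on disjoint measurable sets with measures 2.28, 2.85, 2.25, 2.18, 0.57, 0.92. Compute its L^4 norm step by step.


Step 1: Compute |f_i|^4 for each value:
  |6.08|^4 = 1366.514729
  |7.97|^4 = 4034.904737
  |-5.26|^4 = 765.49609
  |2.83|^4 = 64.142479
  |7.08|^4 = 2512.655977
  |0.71|^4 = 0.254117
Step 2: Multiply by measures and sum:
  1366.514729 * 2.28 = 3115.653582
  4034.904737 * 2.85 = 11499.4785
  765.49609 * 2.25 = 1722.366202
  64.142479 * 2.18 = 139.830605
  2512.655977 * 0.57 = 1432.213907
  0.254117 * 0.92 = 0.233787
Sum = 3115.653582 + 11499.4785 + 1722.366202 + 139.830605 + 1432.213907 + 0.233787 = 17909.776583
Step 3: Take the p-th root:
||f||_4 = (17909.776583)^(1/4) = 11.56838


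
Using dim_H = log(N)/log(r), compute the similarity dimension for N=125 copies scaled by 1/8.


For a self-similar set with N copies scaled by 1/r:
dim_H = log(N)/log(r) = log(125)/log(8)
= 4.828314/2.079442
= 2.321928


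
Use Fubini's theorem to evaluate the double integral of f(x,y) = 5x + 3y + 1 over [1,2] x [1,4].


By Fubini, integrate in x first, then y.
Step 1: Fix y, integrate over x in [1,2]:
  integral(5x + 3y + 1, x=1..2)
  = 5*(2^2 - 1^2)/2 + (3y + 1)*(2 - 1)
  = 7.5 + (3y + 1)*1
  = 7.5 + 3y + 1
  = 8.5 + 3y
Step 2: Integrate over y in [1,4]:
  integral(8.5 + 3y, y=1..4)
  = 8.5*3 + 3*(4^2 - 1^2)/2
  = 25.5 + 22.5
  = 48


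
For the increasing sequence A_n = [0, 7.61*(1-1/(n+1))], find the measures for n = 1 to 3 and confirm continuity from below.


By continuity of measure from below: if A_n increases to A, then m(A_n) -> m(A).
Here A = [0, 7.61], so m(A) = 7.61
Step 1: a_1 = 7.61*(1 - 1/2) = 3.805, m(A_1) = 3.805
Step 2: a_2 = 7.61*(1 - 1/3) = 5.0733, m(A_2) = 5.0733
Step 3: a_3 = 7.61*(1 - 1/4) = 5.7075, m(A_3) = 5.7075
Limit: m(A_n) -> m([0,7.61]) = 7.61


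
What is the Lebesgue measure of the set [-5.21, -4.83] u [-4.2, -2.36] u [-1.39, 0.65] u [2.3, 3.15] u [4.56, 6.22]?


For pairwise disjoint intervals, m(union) = sum of lengths.
= (-4.83 - -5.21) + (-2.36 - -4.2) + (0.65 - -1.39) + (3.15 - 2.3) + (6.22 - 4.56)
= 0.38 + 1.84 + 2.04 + 0.85 + 1.66
= 6.77


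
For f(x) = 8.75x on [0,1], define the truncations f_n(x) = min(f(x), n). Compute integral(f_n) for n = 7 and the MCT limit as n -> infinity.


f(x) = 8.75x on [0,1]; f_n(x) = min(8.75x, n). At n = 7:
Step 1: f(x) reaches 7 at x = 7/8.75 = 0.8
Step 2: integral(f_7) = integral(8.75x, 0, 0.8) + integral(7, 0.8, 1)
       = 8.75*0.8^2/2 + 7*(1 - 0.8)
       = 2.8 + 1.4
       = 4.2
Step 3: As n -> infinity, f_n increases to f, so by MCT integral(f_n) -> integral(f) = 8.75/2 = 4.375.
Convergence: integral(f_7) = 4.2 -> 4.375 as n -> infinity


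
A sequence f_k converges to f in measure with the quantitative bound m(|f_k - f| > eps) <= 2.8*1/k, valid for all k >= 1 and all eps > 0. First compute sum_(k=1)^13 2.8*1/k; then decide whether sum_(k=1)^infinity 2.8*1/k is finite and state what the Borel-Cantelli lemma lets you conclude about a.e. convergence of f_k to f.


Step 1: List the terms 2.8*1/k for k = 1 to 13:
  k=1: 2.8
  k=2: 1.4
  k=3: 0.933333
  k=4: 0.7
  k=5: 0.56
  k=6: 0.466667
  k=7: 0.4
  k=8: 0.35
  k=9: 0.311111
  k=10: 0.28
  k=11: 0.254545
  k=12: 0.233333
  k=13: 0.215385
Step 2: Partial sum = 2.8 + 1.4 + 0.933333 + 0.7 + 0.56 + 0.466667 + 0.4 + 0.35 + 0.311111 + 0.28 + 0.254545 + 0.233333 + 0.215385
     = 8.904375
Step 3: The full series sum_(k>=1) 2.8*1/k diverges (harmonic series, p = 1; a nonzero constant multiple of a divergent series diverges).
Step 4: The (first) Borel-Cantelli lemma requires a summable sequence of measures, so it does not apply here;
        from this bound alone no conclusion about a.e. convergence can be drawn (convergence in measure still
        gives an a.e.-convergent subsequence, but not a.e. convergence of the whole sequence).
Conclusion: series diverges; Borel-Cantelli is inconclusive about a.e. convergence of f_k.


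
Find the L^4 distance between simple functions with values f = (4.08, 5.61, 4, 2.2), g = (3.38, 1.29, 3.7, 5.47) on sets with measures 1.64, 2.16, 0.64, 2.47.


Step 1: Compute differences f_i - g_i:
  4.08 - 3.38 = 0.7
  5.61 - 1.29 = 4.32
  4 - 3.7 = 0.3
  2.2 - 5.47 = -3.27
Step 2: Compute |diff|^4 * measure for each set:
  |0.7|^4 * 1.64 = 0.2401 * 1.64 = 0.393764
  |4.32|^4 * 2.16 = 348.285174 * 2.16 = 752.295975
  |0.3|^4 * 0.64 = 0.0081 * 0.64 = 0.005184
  |-3.27|^4 * 2.47 = 114.33811 * 2.47 = 282.415133
Step 3: Sum = 1035.110056
Step 4: ||f-g||_4 = (1035.110056)^(1/4) = 5.672136


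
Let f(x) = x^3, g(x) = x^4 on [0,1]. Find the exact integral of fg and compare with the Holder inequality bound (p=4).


Step 1: Exact integral of f*g = integral(x^7, 0, 1) = 1/8
     = 0.125
Step 2: Holder bound with p=4, q=1.333333:
  ||f||_p = (integral x^12 dx)^(1/4) = (1/13)^(1/4) = 0.52664
  ||g||_q = (integral x^5.333333 dx)^(1/1.333333) = (1/6.333333)^(1/1.333333) = 0.250482
Step 3: Holder bound = ||f||_p * ||g||_q = 0.52664 * 0.250482 = 0.131914
Verification: 0.125 <= 0.131914 (Holder holds)


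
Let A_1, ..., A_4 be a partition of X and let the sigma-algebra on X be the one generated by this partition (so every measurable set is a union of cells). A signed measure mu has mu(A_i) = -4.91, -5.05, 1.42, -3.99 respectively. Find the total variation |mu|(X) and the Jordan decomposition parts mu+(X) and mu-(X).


Step 1: Every measurable set is a union of atoms (the cells / points), so a Hahn decomposition is
  obtained by grouping atoms by sign: P = union of atoms with mu > 0, N = union of the remaining atoms.
  Atoms in P (indices): 3;  atoms in N (indices): 1, 2, 4
  Positive values: 1.42
  Negative values: -4.91, -5.05, -3.99
Step 2: mu+(X) = mu(P) = sum of positive atom values = 1.42
Step 3: mu-(X) = -mu(N) = sum of |negative atom values| = 13.95
Step 4: |mu|(X) = mu+(X) + mu-(X) = 1.42 + 13.95 = 15.37


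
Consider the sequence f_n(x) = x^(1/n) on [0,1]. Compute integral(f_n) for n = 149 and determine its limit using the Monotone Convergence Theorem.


At n = 149: f_149(x) = x^(1/149).
Step 1: integral(x^(1/149), 0, 1) = [x^(1/149+1) / (1/149+1)] from 0 to 1
     = 1 / (1/149 + 1) = 1 / ((149+1)/149) = 149/(149+1)
     = 149/150 = 0.993333
Step 2: As n -> infinity, f_n(x) = x^(1/n) -> 1 for x in (0,1], and f_n is increasing in n.
By MCT, lim_n integral(f_n) = integral(lim_n f_n) = integral(1, 0, 1) = 1.
Step 3: Verify convergence: 149/150 = 0.993333 -> 1


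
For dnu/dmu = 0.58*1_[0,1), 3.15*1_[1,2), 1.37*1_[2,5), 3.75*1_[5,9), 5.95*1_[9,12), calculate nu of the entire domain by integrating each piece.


Integrate each piece of the Radon-Nikodym derivative:
Step 1: integral_0^1 0.58 dx = 0.58*(1-0) = 0.58*1 = 0.58
Step 2: integral_1^2 3.15 dx = 3.15*(2-1) = 3.15*1 = 3.15
Step 3: integral_2^5 1.37 dx = 1.37*(5-2) = 1.37*3 = 4.11
Step 4: integral_5^9 3.75 dx = 3.75*(9-5) = 3.75*4 = 15
Step 5: integral_9^12 5.95 dx = 5.95*(12-9) = 5.95*3 = 17.85
Total: 0.58 + 3.15 + 4.11 + 15 + 17.85 = 40.69


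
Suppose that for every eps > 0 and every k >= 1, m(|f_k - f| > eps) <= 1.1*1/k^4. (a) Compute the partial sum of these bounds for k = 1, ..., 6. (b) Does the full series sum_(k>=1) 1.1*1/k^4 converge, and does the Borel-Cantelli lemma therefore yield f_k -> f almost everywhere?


Step 1: List the terms 1.1*1/k^4 for k = 1 to 6:
  k=1: 1.1
  k=2: 0.06875
  k=3: 0.01358
  k=4: 0.004297
  k=5: 0.00176
  k=6: 8.487654e-04
Step 2: Partial sum = 1.1 + 0.06875 + 0.01358 + 0.004297 + 0.00176 + 8.487654e-04
     = 1.189236
Step 3: The full series sum_(k>=1) 1.1*1/k^4 converges (p-series with p = 4 > 1; a constant multiple of a convergent series converges).
Step 4: Fix eps > 0. Since sum_k m(|f_k - f| > eps) < infinity, the Borel-Cantelli lemma gives
        m(limsup_k {|f_k - f| > eps}) = 0, i.e. for a.e. x, |f_k(x) - f(x)| <= eps for all large k.
        Applying this with eps = 1/j for j = 1, 2, ... and intersecting the countably many full-measure sets,
        for a.e. x we get limsup_k |f_k(x) - f(x)| <= 1/j for every j, hence f_k -> f almost everywhere.
Conclusion: series converges; Borel-Cantelli yields f_k -> f a.e.


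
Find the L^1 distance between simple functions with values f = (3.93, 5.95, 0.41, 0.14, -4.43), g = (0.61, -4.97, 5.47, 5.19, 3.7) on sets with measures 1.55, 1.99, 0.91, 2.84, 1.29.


Step 1: Compute differences f_i - g_i:
  3.93 - 0.61 = 3.32
  5.95 - -4.97 = 10.92
  0.41 - 5.47 = -5.06
  0.14 - 5.19 = -5.05
  -4.43 - 3.7 = -8.13
Step 2: Compute |diff|^1 * measure for each set:
  |3.32|^1 * 1.55 = 3.32 * 1.55 = 5.146
  |10.92|^1 * 1.99 = 10.92 * 1.99 = 21.7308
  |-5.06|^1 * 0.91 = 5.06 * 0.91 = 4.6046
  |-5.05|^1 * 2.84 = 5.05 * 2.84 = 14.342
  |-8.13|^1 * 1.29 = 8.13 * 1.29 = 10.4877
Step 3: Sum = 56.3111
Step 4: ||f-g||_1 = (56.3111)^(1/1) = 56.3111


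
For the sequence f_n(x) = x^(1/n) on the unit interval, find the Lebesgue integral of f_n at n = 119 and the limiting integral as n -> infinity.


At n = 119: f_119(x) = x^(1/119).
Step 1: integral(x^(1/119), 0, 1) = [x^(1/119+1) / (1/119+1)] from 0 to 1
     = 1 / (1/119 + 1) = 1 / ((119+1)/119) = 119/(119+1)
     = 119/120 = 0.991667
Step 2: As n -> infinity, f_n(x) = x^(1/n) -> 1 for x in (0,1], and f_n is increasing in n.
By MCT, lim_n integral(f_n) = integral(lim_n f_n) = integral(1, 0, 1) = 1.
Step 3: Verify convergence: 119/120 = 0.991667 -> 1


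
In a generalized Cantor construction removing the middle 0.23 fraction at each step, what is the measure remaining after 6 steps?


Step 1: At each step, fraction remaining = 1 - 0.23 = 0.77
Step 2: After 6 steps, measure = (0.77)^6
Step 3: Computing the power step by step:
  After step 1: 0.77
  After step 2: 0.5929
  After step 3: 0.456533
  After step 4: 0.35153
  After step 5: 0.270678
  ...
Result = 0.208422


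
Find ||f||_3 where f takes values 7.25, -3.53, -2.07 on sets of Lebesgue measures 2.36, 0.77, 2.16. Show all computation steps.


Step 1: Compute |f_i|^3 for each value:
  |7.25|^3 = 381.078125
  |-3.53|^3 = 43.986977
  |-2.07|^3 = 8.869743
Step 2: Multiply by measures and sum:
  381.078125 * 2.36 = 899.344375
  43.986977 * 0.77 = 33.869972
  8.869743 * 2.16 = 19.158645
Sum = 899.344375 + 33.869972 + 19.158645 = 952.372992
Step 3: Take the p-th root:
||f||_3 = (952.372992)^(1/3) = 9.838654


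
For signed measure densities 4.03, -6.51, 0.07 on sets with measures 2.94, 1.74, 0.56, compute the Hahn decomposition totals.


Step 1: Compute signed measure on each set:
  Set 1: 4.03 * 2.94 = 11.8482
  Set 2: -6.51 * 1.74 = -11.3274
  Set 3: 0.07 * 0.56 = 0.0392
Step 2: Total signed measure = (11.8482) + (-11.3274) + (0.0392)
     = 0.56
Step 3: Positive part mu+(X) = sum of positive contributions = 11.8874
Step 4: Negative part mu-(X) = |sum of negative contributions| = 11.3274


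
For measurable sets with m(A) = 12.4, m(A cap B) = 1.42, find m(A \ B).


m(A \ B) = m(A) - m(A n B)
= 12.4 - 1.42
= 10.98


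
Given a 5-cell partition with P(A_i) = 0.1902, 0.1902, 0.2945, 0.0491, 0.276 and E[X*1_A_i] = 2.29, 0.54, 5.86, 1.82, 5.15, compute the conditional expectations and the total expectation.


For each cell A_i: E[X|A_i] = E[X*1_A_i] / P(A_i)
Step 1: E[X|A_1] = 2.29 / 0.1902 = 12.039958
Step 2: E[X|A_2] = 0.54 / 0.1902 = 2.839117
Step 3: E[X|A_3] = 5.86 / 0.2945 = 19.898132
Step 4: E[X|A_4] = 1.82 / 0.0491 = 37.06721
Step 5: E[X|A_5] = 5.15 / 0.276 = 18.65942
Verification: E[X] = sum E[X*1_A_i] = 2.29 + 0.54 + 5.86 + 1.82 + 5.15 = 15.66


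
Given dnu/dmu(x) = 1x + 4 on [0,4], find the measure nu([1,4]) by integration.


nu(A) = integral_A (dnu/dmu) dmu = integral_1^4 (1x + 4) dx
Step 1: Antiderivative F(x) = (1/2)x^2 + 4x
Step 2: F(4) = (1/2)*4^2 + 4*4 = 8 + 16 = 24
Step 3: F(1) = (1/2)*1^2 + 4*1 = 0.5 + 4 = 4.5
Step 4: nu([1,4]) = F(4) - F(1) = 24 - 4.5 = 19.5


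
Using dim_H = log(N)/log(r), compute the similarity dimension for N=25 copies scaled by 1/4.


For a self-similar set with N copies scaled by 1/r:
dim_H = log(N)/log(r) = log(25)/log(4)
= 3.218876/1.386294
= 2.321928


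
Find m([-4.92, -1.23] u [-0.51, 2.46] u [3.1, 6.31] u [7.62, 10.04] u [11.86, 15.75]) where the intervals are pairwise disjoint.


For pairwise disjoint intervals, m(union) = sum of lengths.
= (-1.23 - -4.92) + (2.46 - -0.51) + (6.31 - 3.1) + (10.04 - 7.62) + (15.75 - 11.86)
= 3.69 + 2.97 + 3.21 + 2.42 + 3.89
= 16.18


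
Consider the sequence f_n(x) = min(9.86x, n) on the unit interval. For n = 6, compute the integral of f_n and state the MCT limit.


f(x) = 9.86x on [0,1]; f_n(x) = min(9.86x, n). At n = 6:
Step 1: f(x) reaches 6 at x = 6/9.86 = 0.608519
Step 2: integral(f_6) = integral(9.86x, 0, 0.608519) + integral(6, 0.608519, 1)
       = 9.86*0.608519^2/2 + 6*(1 - 0.608519)
       = 1.825558 + 2.348884
       = 4.174442
Step 3: As n -> infinity, f_n increases to f, so by MCT integral(f_n) -> integral(f) = 9.86/2 = 4.93.
Convergence: integral(f_6) = 4.174442 -> 4.93 as n -> infinity


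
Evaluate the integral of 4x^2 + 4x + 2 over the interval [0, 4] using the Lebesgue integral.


The Lebesgue integral of a Riemann-integrable function agrees with the Riemann integral.
Antiderivative F(x) = (4/3)x^3 + (4/2)x^2 + 2x
F(4) = (4/3)*4^3 + (4/2)*4^2 + 2*4
     = (4/3)*64 + (4/2)*16 + 2*4
     = 85.333333 + 32 + 8
     = 125.333333
F(0) = 0.0
Integral = F(4) - F(0) = 125.333333 - 0.0 = 125.333333


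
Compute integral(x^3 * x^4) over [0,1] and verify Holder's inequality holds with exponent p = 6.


Step 1: Exact integral of f*g = integral(x^7, 0, 1) = 1/8
     = 0.125
Step 2: Holder bound with p=6, q=1.2:
  ||f||_p = (integral x^18 dx)^(1/6) = (1/19)^(1/6) = 0.612173
  ||g||_q = (integral x^4.8 dx)^(1/1.2) = (1/5.8)^(1/1.2) = 0.231105
Step 3: Holder bound = ||f||_p * ||g||_q = 0.612173 * 0.231105 = 0.141477
Verification: 0.125 <= 0.141477 (Holder holds)


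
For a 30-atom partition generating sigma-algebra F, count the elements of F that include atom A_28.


Each element of F is a union of some subset S of the 30 atoms.
The element contains A_28 iff A_28 is in S.
So we count subsets S of {A_1,...,A_30} with A_28 in S: choose freely among the other 29 atoms.
Count = 2^(30-1) = 2^29 = 536870912.


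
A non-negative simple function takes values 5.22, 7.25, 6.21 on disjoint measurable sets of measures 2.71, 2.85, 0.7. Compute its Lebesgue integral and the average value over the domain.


Step 1: Integral = sum(value_i * measure_i)
= 5.22*2.71 + 7.25*2.85 + 6.21*0.7
= 14.1462 + 20.6625 + 4.347
= 39.1557
Step 2: Total measure of domain = 2.71 + 2.85 + 0.7 = 6.26
Step 3: Average value = 39.1557 / 6.26 = 6.254904


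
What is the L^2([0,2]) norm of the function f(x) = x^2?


Step 1: ||f||_2 = (integral_0^2 |x^2|^2 dx)^(1/2)
     = (integral_0^2 x^4 dx)^(1/2)
Step 2: integral_0^2 x^4 dx = [x^5/(5)] from 0 to 2 = 2^5/5
     = 32/5 = 6.4
Step 3: ||f||_2 = (6.4)^(1/2) = 2.529822


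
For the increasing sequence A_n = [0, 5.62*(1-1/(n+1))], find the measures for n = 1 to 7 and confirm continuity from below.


By continuity of measure from below: if A_n increases to A, then m(A_n) -> m(A).
Here A = [0, 5.62], so m(A) = 5.62
Step 1: a_1 = 5.62*(1 - 1/2) = 2.81, m(A_1) = 2.81
Step 2: a_2 = 5.62*(1 - 1/3) = 3.7467, m(A_2) = 3.7467
Step 3: a_3 = 5.62*(1 - 1/4) = 4.215, m(A_3) = 4.215
Step 4: a_4 = 5.62*(1 - 1/5) = 4.496, m(A_4) = 4.496
Step 5: a_5 = 5.62*(1 - 1/6) = 4.6833, m(A_5) = 4.6833
Step 6: a_6 = 5.62*(1 - 1/7) = 4.8171, m(A_6) = 4.8171
Step 7: a_7 = 5.62*(1 - 1/8) = 4.9175, m(A_7) = 4.9175
Limit: m(A_n) -> m([0,5.62]) = 5.62


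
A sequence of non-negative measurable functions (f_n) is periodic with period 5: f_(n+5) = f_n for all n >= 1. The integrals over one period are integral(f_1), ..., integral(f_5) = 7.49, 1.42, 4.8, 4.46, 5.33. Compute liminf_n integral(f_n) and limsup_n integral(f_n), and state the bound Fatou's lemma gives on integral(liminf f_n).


The sequence (integral(f_n)) is periodic with period 5, repeating the values 7.49, 1.42, 4.8, 4.46, 5.33 indefinitely.
Step 1: For a periodic sequence, every tail (a_m, a_(m+1), ...) contains all 5 period values infinitely often.
Step 2: Hence inf of every tail = min of the period values = min(7.49, 1.42, 4.8, 4.46, 5.33) = 1.42.
        liminf_n integral(f_n) = sup over m of (inf of tail from m) = 1.42.
Step 3: Similarly sup of every tail = max of the period values = 7.49.
        limsup_n integral(f_n) = 7.49.
Step 4: Fatou's lemma: integral(liminf_n f_n) <= liminf_n integral(f_n) = 1.42.
        So the integral of the pointwise liminf is at most 1.42.


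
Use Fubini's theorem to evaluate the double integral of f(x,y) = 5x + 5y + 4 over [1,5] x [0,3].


By Fubini, integrate in x first, then y.
Step 1: Fix y, integrate over x in [1,5]:
  integral(5x + 5y + 4, x=1..5)
  = 5*(5^2 - 1^2)/2 + (5y + 4)*(5 - 1)
  = 60 + (5y + 4)*4
  = 60 + 20y + 16
  = 76 + 20y
Step 2: Integrate over y in [0,3]:
  integral(76 + 20y, y=0..3)
  = 76*3 + 20*(3^2 - 0^2)/2
  = 228 + 90
  = 318


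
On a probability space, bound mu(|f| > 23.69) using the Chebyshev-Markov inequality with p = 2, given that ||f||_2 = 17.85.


Chebyshev/Markov inequality: mu(|f| > eps) <= (||f||_p / eps)^p
Step 1: ||f||_2 / eps = 17.85 / 23.69 = 0.753482
Step 2: Raise to power p = 2:
  (0.753482)^2 = 0.567736
Step 3: Therefore mu(|f| > 23.69) <= 0.567736


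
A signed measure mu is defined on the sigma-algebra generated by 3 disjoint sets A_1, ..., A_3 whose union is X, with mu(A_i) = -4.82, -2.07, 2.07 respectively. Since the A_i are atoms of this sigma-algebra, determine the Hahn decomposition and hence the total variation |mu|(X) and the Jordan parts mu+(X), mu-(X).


Step 1: Every measurable set is a union of atoms (the cells / points), so a Hahn decomposition is
  obtained by grouping atoms by sign: P = union of atoms with mu > 0, N = union of the remaining atoms.
  Atoms in P (indices): 3;  atoms in N (indices): 1, 2
  Positive values: 2.07
  Negative values: -4.82, -2.07
Step 2: mu+(X) = mu(P) = sum of positive atom values = 2.07
Step 3: mu-(X) = -mu(N) = sum of |negative atom values| = 6.89
Step 4: |mu|(X) = mu+(X) + mu-(X) = 2.07 + 6.89 = 8.96


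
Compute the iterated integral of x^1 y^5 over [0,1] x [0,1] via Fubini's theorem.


By Fubini's theorem, the double integral factors as a product of single integrals:
Step 1: integral_0^1 x^1 dx = [x^2/2] from 0 to 1
     = 1^2/2 = 0.5
Step 2: integral_0^1 y^5 dy = [y^6/6] from 0 to 1
     = 1^6/6 = 0.166667
Step 3: Double integral = 0.5 * 0.166667 = 0.083333


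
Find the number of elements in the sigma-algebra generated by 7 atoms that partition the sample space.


Each element of the sigma-algebra is a union of some subset of the 7 atoms.
The number of such subsets is 2^7 = 128.


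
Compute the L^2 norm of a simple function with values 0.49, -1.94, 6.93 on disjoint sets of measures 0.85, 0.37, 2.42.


Step 1: Compute |f_i|^2 for each value:
  |0.49|^2 = 0.2401
  |-1.94|^2 = 3.7636
  |6.93|^2 = 48.0249
Step 2: Multiply by measures and sum:
  0.2401 * 0.85 = 0.204085
  3.7636 * 0.37 = 1.392532
  48.0249 * 2.42 = 116.220258
Sum = 0.204085 + 1.392532 + 116.220258 = 117.816875
Step 3: Take the p-th root:
||f||_2 = (117.816875)^(1/2) = 10.854348


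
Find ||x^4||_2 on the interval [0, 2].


Step 1: ||f||_2 = (integral_0^2 |x^4|^2 dx)^(1/2)
     = (integral_0^2 x^8 dx)^(1/2)
Step 2: integral_0^2 x^8 dx = [x^9/(9)] from 0 to 2 = 2^9/9
     = 512/9 = 56.888889
Step 3: ||f||_2 = (56.888889)^(1/2) = 7.542472


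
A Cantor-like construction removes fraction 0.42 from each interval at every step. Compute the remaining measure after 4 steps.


Step 1: At each step, fraction remaining = 1 - 0.42 = 0.58
Step 2: After 4 steps, measure = (0.58)^4
Step 3: Computing the power step by step:
  After step 1: 0.58
  After step 2: 0.3364
  After step 3: 0.195112
  After step 4: 0.113165
Result = 0.113165
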